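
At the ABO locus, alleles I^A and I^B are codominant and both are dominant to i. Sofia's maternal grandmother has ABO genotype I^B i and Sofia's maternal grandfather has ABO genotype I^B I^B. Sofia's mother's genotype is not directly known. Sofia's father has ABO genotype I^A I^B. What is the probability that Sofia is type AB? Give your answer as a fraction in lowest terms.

3/8

Sofia's mother's ABO genotype from I^B i × I^B I^B: 1/2 I^B I^B, 1/2 I^B i.
Crossing each possibility with the father I^A I^B and summing P(type AB): 1/2·1/2 + 1/2·1/4 = 3/8.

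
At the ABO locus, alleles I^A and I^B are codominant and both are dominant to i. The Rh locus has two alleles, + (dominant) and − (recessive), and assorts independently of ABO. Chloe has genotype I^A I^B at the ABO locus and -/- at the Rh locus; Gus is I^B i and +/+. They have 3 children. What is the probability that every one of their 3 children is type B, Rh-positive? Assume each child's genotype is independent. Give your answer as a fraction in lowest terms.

1/8

ABO cross I^A I^B × I^B i → 1/4 A, 1/2 B, 1/4 AB.
Rh cross -/- × +/+ → 1 Rh+; so P(type B, Rh-positive) = 1/2 × 1 = 1/2 per child.
All 3 independent: (1/2)^3 = 1/8.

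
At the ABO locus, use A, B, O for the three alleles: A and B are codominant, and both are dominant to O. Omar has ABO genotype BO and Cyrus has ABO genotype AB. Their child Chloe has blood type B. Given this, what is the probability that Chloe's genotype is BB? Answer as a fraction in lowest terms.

1/2

Cross BO × AB → 1/4 AB, 1/4 AO, 1/4 BB, 1/4 BO.
Type-B genotypes among offspring: BB (1/4), BO (1/4); total 1/2.
P(BB | type B) = (1/4) / (1/2) = 1/2.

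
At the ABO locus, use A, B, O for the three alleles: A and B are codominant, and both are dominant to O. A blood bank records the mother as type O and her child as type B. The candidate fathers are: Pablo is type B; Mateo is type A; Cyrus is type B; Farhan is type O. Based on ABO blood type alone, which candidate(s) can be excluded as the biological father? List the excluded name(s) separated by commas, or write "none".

Mateo, Farhan

A candidate is excluded only if no genotype consistent with his phenotype could produce a type B child with a type O mother.
Mateo (type A): no genotype consistent with that phenotype can produce a type-B child with a type-O mother.
Farhan (type O): no genotype consistent with that phenotype can produce a type-B child with a type-O mother.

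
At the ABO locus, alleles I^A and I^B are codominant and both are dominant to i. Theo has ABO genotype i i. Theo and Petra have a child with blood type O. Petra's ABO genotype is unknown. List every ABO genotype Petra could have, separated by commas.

For each candidate genotype of Petra, check whether crossing it with i i can produce every observed child phenotype.
  I^A I^A → possible child types {A} ✗
  I^A I^B → possible child types {A, B} ✗
  I^A i → possible child types {O, A} ✓
  I^B I^B → possible child types {B} ✗
  I^B i → possible child types {O, B} ✓
  i i → possible child types {O} ✓

I^A i, I^B i, i i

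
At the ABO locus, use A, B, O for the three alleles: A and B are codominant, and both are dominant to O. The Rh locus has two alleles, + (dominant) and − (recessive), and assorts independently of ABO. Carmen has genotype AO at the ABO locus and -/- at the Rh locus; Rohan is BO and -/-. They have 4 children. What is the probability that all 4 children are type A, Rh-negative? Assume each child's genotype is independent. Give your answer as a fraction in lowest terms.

1/256

ABO cross AO × BO → 1/4 O, 1/4 A, 1/4 B, 1/4 AB.
Rh cross -/- × -/- → 1 Rh-; so P(type A, Rh-negative) = 1/4 × 1 = 1/4 per child.
All 4 independent: (1/4)^4 = 1/256.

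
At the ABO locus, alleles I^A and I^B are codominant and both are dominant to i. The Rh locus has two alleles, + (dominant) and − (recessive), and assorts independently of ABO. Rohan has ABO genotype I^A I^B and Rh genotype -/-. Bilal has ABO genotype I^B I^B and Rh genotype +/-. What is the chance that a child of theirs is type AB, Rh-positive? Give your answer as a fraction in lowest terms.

ABO cross I^A I^B × I^B I^B → offspring phenotypes: 1/2 B, 1/2 AB.
Rh cross -/- × +/- → 1/2 Rh+, 1/2 Rh-.
Independent loci: P(type AB, Rh-positive) = 1/2 × 1/2 = 1/4.

1/4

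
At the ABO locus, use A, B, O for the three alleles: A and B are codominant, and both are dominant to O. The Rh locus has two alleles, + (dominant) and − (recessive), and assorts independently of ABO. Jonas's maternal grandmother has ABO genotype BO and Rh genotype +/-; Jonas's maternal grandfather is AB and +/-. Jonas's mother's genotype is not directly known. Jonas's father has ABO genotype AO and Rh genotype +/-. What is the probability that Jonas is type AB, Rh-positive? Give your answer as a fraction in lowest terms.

3/16

Jonas's mother's ABO genotype from BO × AB: 1/4 AB, 1/4 AO, 1/4 BB, 1/4 BO.
Crossing each possibility with the father AO and summing P(type AB): 1/4·1/4 + 1/4·0 + 1/4·1/2 + 1/4·1/4 = 1/4.
Similarly for Rh via the mother's Rh distribution: P(Rh+) = 3/4.
Independent loci: 1/4 × 3/4 = 3/16.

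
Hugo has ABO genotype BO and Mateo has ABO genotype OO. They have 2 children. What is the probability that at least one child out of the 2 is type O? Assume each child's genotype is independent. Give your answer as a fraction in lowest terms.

ABO cross BO × OO → 1/2 O, 1/2 B.
So P(type O) = 1/2 per child.
P(none) = (1/2)^2 = 1/4; P(at least one) = 1 − 1/4 = 3/4.

3/4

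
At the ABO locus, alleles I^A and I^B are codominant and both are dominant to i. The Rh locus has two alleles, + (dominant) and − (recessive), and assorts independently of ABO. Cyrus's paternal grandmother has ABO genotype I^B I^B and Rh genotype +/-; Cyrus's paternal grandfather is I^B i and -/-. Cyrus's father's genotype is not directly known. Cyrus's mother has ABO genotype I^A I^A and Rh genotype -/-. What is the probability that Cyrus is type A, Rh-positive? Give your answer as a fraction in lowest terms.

1/16

Cyrus's father's ABO genotype from I^B I^B × I^B i: 1/2 I^B I^B, 1/2 I^B i.
Crossing each possibility with the mother I^A I^A and summing P(type A): 1/2·0 + 1/2·1/2 = 1/4.
Similarly for Rh via the father's Rh distribution: P(Rh+) = 1/4.
Independent loci: 1/4 × 1/4 = 1/16.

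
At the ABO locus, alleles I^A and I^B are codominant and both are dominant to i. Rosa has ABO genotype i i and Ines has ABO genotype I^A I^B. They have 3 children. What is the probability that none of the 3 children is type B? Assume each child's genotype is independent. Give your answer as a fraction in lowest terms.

ABO cross i i × I^A I^B → 1/2 A, 1/2 B.
So P(type B) = 1/2 per child.
P(not type B) = 1/2 for one child; (1/2)^3 = 1/8.

1/8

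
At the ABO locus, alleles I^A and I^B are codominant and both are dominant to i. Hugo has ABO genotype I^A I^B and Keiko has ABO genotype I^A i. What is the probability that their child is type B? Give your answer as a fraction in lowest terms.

1/4

ABO cross I^A I^B × I^A i → offspring phenotypes: 1/2 A, 1/4 B, 1/4 AB.
So P(type B) = 1/4.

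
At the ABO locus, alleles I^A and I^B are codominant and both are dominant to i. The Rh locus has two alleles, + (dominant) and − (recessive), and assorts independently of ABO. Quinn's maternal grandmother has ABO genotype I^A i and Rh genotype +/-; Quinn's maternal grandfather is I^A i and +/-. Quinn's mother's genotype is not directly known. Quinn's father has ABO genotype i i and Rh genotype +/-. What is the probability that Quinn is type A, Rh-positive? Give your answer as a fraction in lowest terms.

Quinn's mother's ABO genotype from I^A i × I^A i: 1/4 I^A I^A, 1/2 I^A i, 1/4 i i.
Crossing each possibility with the father i i and summing P(type A): 1/4·1 + 1/2·1/2 + 1/4·0 = 1/2.
Similarly for Rh via the mother's Rh distribution: P(Rh+) = 3/4.
Independent loci: 1/2 × 3/4 = 3/8.

3/8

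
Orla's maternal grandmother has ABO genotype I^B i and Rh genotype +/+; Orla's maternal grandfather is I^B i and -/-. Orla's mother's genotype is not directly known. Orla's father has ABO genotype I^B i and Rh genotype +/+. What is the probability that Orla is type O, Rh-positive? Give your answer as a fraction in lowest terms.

1/4

Orla's mother's ABO genotype from I^B i × I^B i: 1/4 I^B I^B, 1/2 I^B i, 1/4 i i.
Crossing each possibility with the father I^B i and summing P(type O): 1/4·0 + 1/2·1/4 + 1/4·1/2 = 1/4.
Similarly for Rh via the mother's Rh distribution: P(Rh+) = 1.
Independent loci: 1/4 × 1 = 1/4.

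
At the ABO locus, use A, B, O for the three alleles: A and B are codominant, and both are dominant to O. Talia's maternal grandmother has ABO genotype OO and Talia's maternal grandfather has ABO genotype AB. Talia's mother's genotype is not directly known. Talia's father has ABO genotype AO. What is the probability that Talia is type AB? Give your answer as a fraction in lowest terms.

Talia's mother's ABO genotype from OO × AB: 1/2 AO, 1/2 BO.
Crossing each possibility with the father AO and summing P(type AB): 1/2·0 + 1/2·1/4 = 1/8.

1/8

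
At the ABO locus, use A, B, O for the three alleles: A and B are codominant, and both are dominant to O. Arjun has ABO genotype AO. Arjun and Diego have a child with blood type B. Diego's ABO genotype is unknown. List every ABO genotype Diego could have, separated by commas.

AB, BB, BO

For each candidate genotype of Diego, check whether crossing it with AO can produce every observed child phenotype.
  AA → possible child types {A} ✗
  AB → possible child types {A, B, AB} ✓
  AO → possible child types {O, A} ✗
  BB → possible child types {B, AB} ✓
  BO → possible child types {O, A, B, AB} ✓
  OO → possible child types {O, A} ✗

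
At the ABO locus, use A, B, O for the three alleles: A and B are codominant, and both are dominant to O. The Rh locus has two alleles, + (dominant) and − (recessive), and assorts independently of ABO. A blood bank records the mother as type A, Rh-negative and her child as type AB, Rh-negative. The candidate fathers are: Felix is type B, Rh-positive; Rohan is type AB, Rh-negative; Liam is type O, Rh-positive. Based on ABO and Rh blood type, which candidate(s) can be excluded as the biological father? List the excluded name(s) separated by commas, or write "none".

Liam

A candidate is excluded only if no genotype consistent with his phenotype could produce a type AB, Rh-negative child with a type A, Rh-negative mother.
Liam (type O, Rh+): no genotype consistent with that phenotype can produce a type-AB Rh- child with a type-A mother.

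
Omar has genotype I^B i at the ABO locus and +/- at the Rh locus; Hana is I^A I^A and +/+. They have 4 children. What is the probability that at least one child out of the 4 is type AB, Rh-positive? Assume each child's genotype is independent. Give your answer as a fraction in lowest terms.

15/16

ABO cross I^B i × I^A I^A → 1/2 A, 1/2 AB.
Rh cross +/- × +/+ → 1 Rh+; so P(type AB, Rh-positive) = 1/2 × 1 = 1/2 per child.
P(none) = (1/2)^4 = 1/16; P(at least one) = 1 − 1/16 = 15/16.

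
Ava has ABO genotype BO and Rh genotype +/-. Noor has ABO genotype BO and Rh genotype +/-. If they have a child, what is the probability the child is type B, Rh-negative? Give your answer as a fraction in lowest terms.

3/16

ABO cross BO × BO → offspring phenotypes: 1/4 O, 3/4 B.
Rh cross +/- × +/- → 3/4 Rh+, 1/4 Rh-.
Independent loci: P(type B, Rh-negative) = 3/4 × 1/4 = 3/16.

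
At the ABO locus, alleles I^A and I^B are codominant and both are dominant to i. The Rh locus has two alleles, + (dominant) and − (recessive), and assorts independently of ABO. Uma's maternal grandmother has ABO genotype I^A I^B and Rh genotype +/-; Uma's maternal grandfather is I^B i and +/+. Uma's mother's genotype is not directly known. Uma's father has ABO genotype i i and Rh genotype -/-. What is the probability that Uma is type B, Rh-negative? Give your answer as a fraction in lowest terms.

1/8

Uma's mother's ABO genotype from I^A I^B × I^B i: 1/4 I^A I^B, 1/4 I^A i, 1/4 I^B I^B, 1/4 I^B i.
Crossing each possibility with the father i i and summing P(type B): 1/4·1/2 + 1/4·0 + 1/4·1 + 1/4·1/2 = 1/2.
Similarly for Rh via the mother's Rh distribution: P(Rh-) = 1/4.
Independent loci: 1/2 × 1/4 = 1/8.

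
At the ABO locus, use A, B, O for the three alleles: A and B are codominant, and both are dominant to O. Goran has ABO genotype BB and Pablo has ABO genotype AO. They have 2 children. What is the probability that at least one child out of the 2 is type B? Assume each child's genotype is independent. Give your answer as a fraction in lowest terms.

ABO cross BB × AO → 1/2 B, 1/2 AB.
So P(type B) = 1/2 per child.
P(none) = (1/2)^2 = 1/4; P(at least one) = 1 − 1/4 = 3/4.

3/4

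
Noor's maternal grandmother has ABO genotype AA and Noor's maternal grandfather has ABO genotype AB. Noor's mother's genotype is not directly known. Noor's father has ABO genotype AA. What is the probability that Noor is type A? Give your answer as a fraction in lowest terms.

Noor's mother's ABO genotype from AA × AB: 1/2 AA, 1/2 AB.
Crossing each possibility with the father AA and summing P(type A): 1/2·1 + 1/2·1/2 = 3/4.

3/4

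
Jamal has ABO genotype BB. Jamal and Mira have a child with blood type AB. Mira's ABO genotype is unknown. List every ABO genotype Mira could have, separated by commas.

For each candidate genotype of Mira, check whether crossing it with BB can produce every observed child phenotype.
  AA → possible child types {AB} ✓
  AB → possible child types {B, AB} ✓
  AO → possible child types {B, AB} ✓
  BB → possible child types {B} ✗
  BO → possible child types {B} ✗
  OO → possible child types {B} ✗

AA, AB, AO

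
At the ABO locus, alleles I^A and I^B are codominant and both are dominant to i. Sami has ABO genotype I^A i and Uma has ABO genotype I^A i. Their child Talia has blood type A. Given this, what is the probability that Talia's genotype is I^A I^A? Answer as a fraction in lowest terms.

1/3

Cross I^A i × I^A i → 1/4 I^A I^A, 1/2 I^A i, 1/4 i i.
Type-A genotypes among offspring: I^A I^A (1/4), I^A i (1/2); total 3/4.
P(I^A I^A | type A) = (1/4) / (3/4) = 1/3.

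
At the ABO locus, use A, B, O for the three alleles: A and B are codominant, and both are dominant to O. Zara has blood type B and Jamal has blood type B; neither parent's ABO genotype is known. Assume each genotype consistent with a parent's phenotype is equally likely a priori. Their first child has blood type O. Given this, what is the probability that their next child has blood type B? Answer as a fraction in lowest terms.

3/4

Possible genotypes: Zara ∈ {BB, BO}; Jamal ∈ {BB, BO}.
Weight each parental genotype pair by prior × P(type-O child):
  BO × BO: posterior weight 1; P(next child type B) = 3/4.
Weighted sum = 3/4.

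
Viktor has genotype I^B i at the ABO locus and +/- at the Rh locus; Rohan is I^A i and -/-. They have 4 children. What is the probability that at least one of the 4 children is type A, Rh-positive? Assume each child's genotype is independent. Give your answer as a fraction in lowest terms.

1695/4096

ABO cross I^B i × I^A i → 1/4 O, 1/4 A, 1/4 B, 1/4 AB.
Rh cross +/- × -/- → 1/2 Rh+, 1/2 Rh-; so P(type A, Rh-positive) = 1/4 × 1/2 = 1/8 per child.
P(none) = (7/8)^4 = 2401/4096; P(at least one) = 1 − 2401/4096 = 1695/4096.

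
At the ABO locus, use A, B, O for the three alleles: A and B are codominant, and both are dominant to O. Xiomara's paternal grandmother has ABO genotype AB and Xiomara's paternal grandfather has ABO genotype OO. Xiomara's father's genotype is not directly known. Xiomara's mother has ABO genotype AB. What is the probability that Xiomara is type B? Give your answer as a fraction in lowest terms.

3/8

Xiomara's father's ABO genotype from AB × OO: 1/2 AO, 1/2 BO.
Crossing each possibility with the mother AB and summing P(type B): 1/2·1/4 + 1/2·1/2 = 3/8.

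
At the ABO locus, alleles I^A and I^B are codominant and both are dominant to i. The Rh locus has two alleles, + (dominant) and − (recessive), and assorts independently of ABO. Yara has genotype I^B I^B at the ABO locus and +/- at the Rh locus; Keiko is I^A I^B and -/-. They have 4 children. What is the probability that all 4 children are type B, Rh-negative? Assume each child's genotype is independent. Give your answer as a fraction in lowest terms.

1/256

ABO cross I^B I^B × I^A I^B → 1/2 B, 1/2 AB.
Rh cross +/- × -/- → 1/2 Rh+, 1/2 Rh-; so P(type B, Rh-negative) = 1/2 × 1/2 = 1/4 per child.
All 4 independent: (1/4)^4 = 1/256.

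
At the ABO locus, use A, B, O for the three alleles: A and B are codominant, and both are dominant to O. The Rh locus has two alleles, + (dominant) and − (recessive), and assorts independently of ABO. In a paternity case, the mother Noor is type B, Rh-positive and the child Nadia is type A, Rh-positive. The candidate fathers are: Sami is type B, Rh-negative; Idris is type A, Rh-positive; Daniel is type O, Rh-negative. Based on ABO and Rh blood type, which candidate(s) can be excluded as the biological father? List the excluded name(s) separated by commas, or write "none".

A candidate is excluded only if no genotype consistent with his phenotype could produce a type A, Rh-positive child with a type B, Rh-positive mother.
Sami (type B, Rh-): no genotype consistent with that phenotype can produce a type-A Rh+ child with a type-B mother.
Daniel (type O, Rh-): no genotype consistent with that phenotype can produce a type-A Rh+ child with a type-B mother.

Sami, Daniel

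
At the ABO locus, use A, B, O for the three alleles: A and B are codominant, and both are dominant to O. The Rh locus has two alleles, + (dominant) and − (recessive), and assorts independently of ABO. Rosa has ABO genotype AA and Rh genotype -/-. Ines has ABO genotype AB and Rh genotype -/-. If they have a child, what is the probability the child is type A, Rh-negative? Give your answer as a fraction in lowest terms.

ABO cross AA × AB → offspring phenotypes: 1/2 A, 1/2 AB.
Rh cross -/- × -/- → 1 Rh-.
Independent loci: P(type A, Rh-negative) = 1/2 × 1 = 1/2.

1/2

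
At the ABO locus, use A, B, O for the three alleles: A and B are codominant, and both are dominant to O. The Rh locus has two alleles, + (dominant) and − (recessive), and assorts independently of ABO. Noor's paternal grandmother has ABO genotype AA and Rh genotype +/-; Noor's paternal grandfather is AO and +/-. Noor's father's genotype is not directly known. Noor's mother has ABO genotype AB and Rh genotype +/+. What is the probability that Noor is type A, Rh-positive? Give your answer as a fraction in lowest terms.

Noor's father's ABO genotype from AA × AO: 1/2 AA, 1/2 AO.
Crossing each possibility with the mother AB and summing P(type A): 1/2·1/2 + 1/2·1/2 = 1/2.
Similarly for Rh via the father's Rh distribution: P(Rh+) = 1.
Independent loci: 1/2 × 1 = 1/2.

1/2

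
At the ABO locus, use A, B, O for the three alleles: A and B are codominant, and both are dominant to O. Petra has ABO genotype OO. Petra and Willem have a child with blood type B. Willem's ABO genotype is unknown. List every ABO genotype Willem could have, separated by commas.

AB, BB, BO

For each candidate genotype of Willem, check whether crossing it with OO can produce every observed child phenotype.
  AA → possible child types {A} ✗
  AB → possible child types {A, B} ✓
  AO → possible child types {O, A} ✗
  BB → possible child types {B} ✓
  BO → possible child types {O, B} ✓
  OO → possible child types {O} ✗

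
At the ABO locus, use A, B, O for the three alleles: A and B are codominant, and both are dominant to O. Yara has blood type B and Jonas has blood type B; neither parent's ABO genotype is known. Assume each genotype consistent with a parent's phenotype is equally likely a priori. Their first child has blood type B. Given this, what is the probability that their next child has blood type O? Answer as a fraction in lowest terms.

Possible genotypes: Yara ∈ {BB, BO}; Jonas ∈ {BB, BO}.
Weight each parental genotype pair by prior × P(type-B child):
  BB × BB: posterior weight 4/15; P(next child type O) = 0.
  BB × BO: posterior weight 4/15; P(next child type O) = 0.
  BO × BB: posterior weight 4/15; P(next child type O) = 0.
  BO × BO: posterior weight 1/5; P(next child type O) = 1/4.
Weighted sum = 1/20.

1/20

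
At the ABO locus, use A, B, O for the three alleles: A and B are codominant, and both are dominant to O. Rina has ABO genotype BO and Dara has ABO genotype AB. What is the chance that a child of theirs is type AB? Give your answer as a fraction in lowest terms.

1/4

ABO cross BO × AB → offspring phenotypes: 1/4 A, 1/2 B, 1/4 AB.
So P(type AB) = 1/4.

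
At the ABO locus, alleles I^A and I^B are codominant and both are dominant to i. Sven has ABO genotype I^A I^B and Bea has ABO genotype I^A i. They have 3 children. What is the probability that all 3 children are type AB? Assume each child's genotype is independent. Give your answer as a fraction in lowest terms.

1/64

ABO cross I^A I^B × I^A i → 1/2 A, 1/4 B, 1/4 AB.
So P(type AB) = 1/4 per child.
All 3 independent: (1/4)^3 = 1/64.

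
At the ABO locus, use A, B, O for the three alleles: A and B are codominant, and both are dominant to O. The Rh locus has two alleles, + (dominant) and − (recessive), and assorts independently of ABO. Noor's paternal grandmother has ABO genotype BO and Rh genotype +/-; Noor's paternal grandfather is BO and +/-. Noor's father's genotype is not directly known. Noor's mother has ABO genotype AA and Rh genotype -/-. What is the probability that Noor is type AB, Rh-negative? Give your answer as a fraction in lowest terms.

Noor's father's ABO genotype from BO × BO: 1/4 BB, 1/2 BO, 1/4 OO.
Crossing each possibility with the mother AA and summing P(type AB): 1/4·1 + 1/2·1/2 + 1/4·0 = 1/2.
Similarly for Rh via the father's Rh distribution: P(Rh-) = 1/2.
Independent loci: 1/2 × 1/2 = 1/4.

1/4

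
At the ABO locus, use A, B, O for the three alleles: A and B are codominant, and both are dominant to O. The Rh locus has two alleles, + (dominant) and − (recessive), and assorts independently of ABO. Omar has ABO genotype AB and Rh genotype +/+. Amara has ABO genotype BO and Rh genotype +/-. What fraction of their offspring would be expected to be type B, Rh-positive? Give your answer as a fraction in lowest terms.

1/2

ABO cross AB × BO → offspring phenotypes: 1/4 A, 1/2 B, 1/4 AB.
Rh cross +/+ × +/- → 1 Rh+.
Independent loci: P(type B, Rh-positive) = 1/2 × 1 = 1/2.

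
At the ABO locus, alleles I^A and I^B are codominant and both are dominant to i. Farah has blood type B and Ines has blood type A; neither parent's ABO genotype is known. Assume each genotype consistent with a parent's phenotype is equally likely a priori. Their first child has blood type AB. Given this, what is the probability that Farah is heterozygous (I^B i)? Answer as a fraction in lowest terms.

1/3

Possible genotypes: Farah ∈ {I^B I^B, I^B i}; Ines ∈ {I^A I^A, I^A i}.
Weight each parental genotype pair by prior × P(type-AB child):
  I^B I^B × I^A I^A: posterior weight 4/9.
  I^B I^B × I^A i: posterior weight 2/9.
  I^B i × I^A I^A: posterior weight 2/9.
  I^B i × I^A i: posterior weight 1/9.
Sum the posterior weight over pairs where Farah is I^B i: 1/3.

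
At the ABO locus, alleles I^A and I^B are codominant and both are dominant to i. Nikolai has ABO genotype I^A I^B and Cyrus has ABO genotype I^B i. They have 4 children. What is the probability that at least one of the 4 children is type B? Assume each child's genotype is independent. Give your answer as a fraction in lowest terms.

15/16

ABO cross I^A I^B × I^B i → 1/4 A, 1/2 B, 1/4 AB.
So P(type B) = 1/2 per child.
P(none) = (1/2)^4 = 1/16; P(at least one) = 1 − 1/16 = 15/16.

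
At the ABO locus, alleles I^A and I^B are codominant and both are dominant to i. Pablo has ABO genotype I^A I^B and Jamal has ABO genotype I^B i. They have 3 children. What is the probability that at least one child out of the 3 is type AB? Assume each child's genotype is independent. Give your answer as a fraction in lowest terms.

ABO cross I^A I^B × I^B i → 1/4 A, 1/2 B, 1/4 AB.
So P(type AB) = 1/4 per child.
P(none) = (3/4)^3 = 27/64; P(at least one) = 1 − 27/64 = 37/64.

37/64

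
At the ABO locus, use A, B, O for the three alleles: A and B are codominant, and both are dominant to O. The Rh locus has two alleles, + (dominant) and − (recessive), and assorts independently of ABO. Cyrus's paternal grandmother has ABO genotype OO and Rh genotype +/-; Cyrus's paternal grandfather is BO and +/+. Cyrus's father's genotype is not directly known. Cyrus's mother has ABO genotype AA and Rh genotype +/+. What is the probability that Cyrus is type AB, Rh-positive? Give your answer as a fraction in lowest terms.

1/4

Cyrus's father's ABO genotype from OO × BO: 1/2 BO, 1/2 OO.
Crossing each possibility with the mother AA and summing P(type AB): 1/2·1/2 + 1/2·0 = 1/4.
Similarly for Rh via the father's Rh distribution: P(Rh+) = 1.
Independent loci: 1/4 × 1 = 1/4.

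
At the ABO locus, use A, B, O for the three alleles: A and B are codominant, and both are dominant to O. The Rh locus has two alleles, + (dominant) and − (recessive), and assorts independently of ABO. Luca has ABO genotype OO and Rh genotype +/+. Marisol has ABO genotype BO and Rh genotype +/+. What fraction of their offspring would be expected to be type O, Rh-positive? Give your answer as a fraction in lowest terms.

1/2

ABO cross OO × BO → offspring phenotypes: 1/2 O, 1/2 B.
Rh cross +/+ × +/+ → 1 Rh+.
Independent loci: P(type O, Rh-positive) = 1/2 × 1 = 1/2.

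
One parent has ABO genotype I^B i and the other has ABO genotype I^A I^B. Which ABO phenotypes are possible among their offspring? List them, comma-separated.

A, B, AB

Gametes from I^B i × I^A I^B give offspring ABO genotypes I^A I^B, I^A i, I^B I^B, I^B i, i.e. phenotypes A, B, AB.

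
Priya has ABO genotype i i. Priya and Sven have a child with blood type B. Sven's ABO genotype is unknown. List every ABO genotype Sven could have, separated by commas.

For each candidate genotype of Sven, check whether crossing it with i i can produce every observed child phenotype.
  I^A I^A → possible child types {A} ✗
  I^A I^B → possible child types {A, B} ✓
  I^A i → possible child types {O, A} ✗
  I^B I^B → possible child types {B} ✓
  I^B i → possible child types {O, B} ✓
  i i → possible child types {O} ✗

I^A I^B, I^B I^B, I^B i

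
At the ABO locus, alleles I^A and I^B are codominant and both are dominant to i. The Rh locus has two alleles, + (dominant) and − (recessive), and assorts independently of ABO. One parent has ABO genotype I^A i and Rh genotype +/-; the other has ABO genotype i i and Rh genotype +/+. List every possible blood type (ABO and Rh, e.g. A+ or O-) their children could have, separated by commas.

O+, A+

Gametes from I^A i × i i give offspring ABO genotypes I^A i, i i, i.e. phenotypes O, A.
Rh cross +/- × +/+ → phenotypes Rh+.
Combining independently: O+, A+.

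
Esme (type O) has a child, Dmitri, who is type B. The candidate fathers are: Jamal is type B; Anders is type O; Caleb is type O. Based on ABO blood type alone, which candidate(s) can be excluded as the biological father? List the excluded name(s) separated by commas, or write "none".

Anders, Caleb

A candidate is excluded only if no genotype consistent with his phenotype could produce a type B child with a type O mother.
Anders (type O): no genotype consistent with that phenotype can produce a type-B child with a type-O mother.
Caleb (type O): no genotype consistent with that phenotype can produce a type-B child with a type-O mother.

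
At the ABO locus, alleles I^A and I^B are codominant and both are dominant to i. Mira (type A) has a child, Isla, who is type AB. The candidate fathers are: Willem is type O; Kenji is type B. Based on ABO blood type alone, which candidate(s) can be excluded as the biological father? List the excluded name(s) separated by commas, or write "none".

A candidate is excluded only if no genotype consistent with his phenotype could produce a type AB child with a type A mother.
Willem (type O): no genotype consistent with that phenotype can produce a type-AB child with a type-A mother.

Willem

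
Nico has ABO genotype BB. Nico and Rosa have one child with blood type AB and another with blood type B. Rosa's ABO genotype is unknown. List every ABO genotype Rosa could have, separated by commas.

For each candidate genotype of Rosa, check whether crossing it with BB can produce every observed child phenotype.
  AA → possible child types {AB} ✗
  AB → possible child types {B, AB} ✓
  AO → possible child types {B, AB} ✓
  BB → possible child types {B} ✗
  BO → possible child types {B} ✗
  OO → possible child types {B} ✗

AB, AO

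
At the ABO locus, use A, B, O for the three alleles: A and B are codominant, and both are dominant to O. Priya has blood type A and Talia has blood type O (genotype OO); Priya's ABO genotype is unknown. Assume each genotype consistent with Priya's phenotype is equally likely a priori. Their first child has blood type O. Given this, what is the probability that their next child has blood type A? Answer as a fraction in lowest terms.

1/2

Possible genotypes: Priya ∈ {AA, AO}; Talia ∈ {OO}.
Weight each parental genotype pair by prior × P(type-O child):
  AO × OO: posterior weight 1; P(next child type A) = 1/2.
Weighted sum = 1/2.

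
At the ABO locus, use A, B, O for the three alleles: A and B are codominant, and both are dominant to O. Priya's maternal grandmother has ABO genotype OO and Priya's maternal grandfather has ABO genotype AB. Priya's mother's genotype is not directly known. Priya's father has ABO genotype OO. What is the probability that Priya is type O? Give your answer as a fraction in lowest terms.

1/2

Priya's mother's ABO genotype from OO × AB: 1/2 AO, 1/2 BO.
Crossing each possibility with the father OO and summing P(type O): 1/2·1/2 + 1/2·1/2 = 1/2.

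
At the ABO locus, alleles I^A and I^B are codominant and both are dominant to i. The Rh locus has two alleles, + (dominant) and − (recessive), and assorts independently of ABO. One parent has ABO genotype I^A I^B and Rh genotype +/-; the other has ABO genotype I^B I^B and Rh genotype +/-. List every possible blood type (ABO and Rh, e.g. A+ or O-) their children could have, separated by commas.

B+, B-, AB+, AB-

Gametes from I^A I^B × I^B I^B give offspring ABO genotypes I^A I^B, I^B I^B, i.e. phenotypes B, AB.
Rh cross +/- × +/- → phenotypes Rh+, Rh-.
Combining independently: B+, B-, AB+, AB-.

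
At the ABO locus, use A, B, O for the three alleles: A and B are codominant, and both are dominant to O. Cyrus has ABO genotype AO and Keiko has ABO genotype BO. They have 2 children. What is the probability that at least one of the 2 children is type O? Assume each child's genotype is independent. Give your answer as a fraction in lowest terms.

7/16

ABO cross AO × BO → 1/4 O, 1/4 A, 1/4 B, 1/4 AB.
So P(type O) = 1/4 per child.
P(none) = (3/4)^2 = 9/16; P(at least one) = 1 − 9/16 = 7/16.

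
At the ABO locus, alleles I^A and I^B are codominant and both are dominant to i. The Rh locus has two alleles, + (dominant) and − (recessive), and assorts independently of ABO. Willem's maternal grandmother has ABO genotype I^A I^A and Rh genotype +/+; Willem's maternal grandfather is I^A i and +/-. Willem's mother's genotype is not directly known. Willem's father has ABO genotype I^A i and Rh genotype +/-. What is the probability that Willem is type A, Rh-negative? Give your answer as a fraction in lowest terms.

Willem's mother's ABO genotype from I^A I^A × I^A i: 1/2 I^A I^A, 1/2 I^A i.
Crossing each possibility with the father I^A i and summing P(type A): 1/2·1 + 1/2·3/4 = 7/8.
Similarly for Rh via the mother's Rh distribution: P(Rh-) = 1/8.
Independent loci: 7/8 × 1/8 = 7/64.

7/64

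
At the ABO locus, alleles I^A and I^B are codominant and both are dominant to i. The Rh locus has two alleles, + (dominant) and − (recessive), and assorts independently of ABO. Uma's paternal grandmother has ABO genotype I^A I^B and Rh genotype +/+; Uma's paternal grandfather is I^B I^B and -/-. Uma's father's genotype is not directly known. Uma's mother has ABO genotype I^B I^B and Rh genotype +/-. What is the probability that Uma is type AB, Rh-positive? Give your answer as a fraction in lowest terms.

Uma's father's ABO genotype from I^A I^B × I^B I^B: 1/2 I^A I^B, 1/2 I^B I^B.
Crossing each possibility with the mother I^B I^B and summing P(type AB): 1/2·1/2 + 1/2·0 = 1/4.
Similarly for Rh via the father's Rh distribution: P(Rh+) = 3/4.
Independent loci: 1/4 × 3/4 = 3/16.

3/16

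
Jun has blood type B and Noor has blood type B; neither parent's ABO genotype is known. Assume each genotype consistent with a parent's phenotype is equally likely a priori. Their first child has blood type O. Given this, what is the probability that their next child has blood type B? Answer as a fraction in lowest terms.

3/4

Possible genotypes: Jun ∈ {BB, BO}; Noor ∈ {BB, BO}.
Weight each parental genotype pair by prior × P(type-O child):
  BO × BO: posterior weight 1; P(next child type B) = 3/4.
Weighted sum = 3/4.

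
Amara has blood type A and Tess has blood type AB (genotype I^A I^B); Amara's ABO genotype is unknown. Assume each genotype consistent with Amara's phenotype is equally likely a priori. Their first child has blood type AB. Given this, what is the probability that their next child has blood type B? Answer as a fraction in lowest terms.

1/12

Possible genotypes: Amara ∈ {I^A I^A, I^A i}; Tess ∈ {I^A I^B}.
Weight each parental genotype pair by prior × P(type-AB child):
  I^A I^A × I^A I^B: posterior weight 2/3; P(next child type B) = 0.
  I^A i × I^A I^B: posterior weight 1/3; P(next child type B) = 1/4.
Weighted sum = 1/12.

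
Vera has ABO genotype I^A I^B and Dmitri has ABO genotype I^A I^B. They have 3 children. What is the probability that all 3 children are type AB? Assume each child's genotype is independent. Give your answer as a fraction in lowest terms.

ABO cross I^A I^B × I^A I^B → 1/4 A, 1/4 B, 1/2 AB.
So P(type AB) = 1/2 per child.
All 3 independent: (1/2)^3 = 1/8.

1/8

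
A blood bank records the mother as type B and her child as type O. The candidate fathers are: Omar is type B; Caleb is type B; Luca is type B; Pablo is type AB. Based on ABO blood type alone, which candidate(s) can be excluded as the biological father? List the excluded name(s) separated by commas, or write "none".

Pablo

A candidate is excluded only if no genotype consistent with his phenotype could produce a type O child with a type B mother.
Pablo (type AB): no genotype consistent with that phenotype can produce a type-O child with a type-B mother.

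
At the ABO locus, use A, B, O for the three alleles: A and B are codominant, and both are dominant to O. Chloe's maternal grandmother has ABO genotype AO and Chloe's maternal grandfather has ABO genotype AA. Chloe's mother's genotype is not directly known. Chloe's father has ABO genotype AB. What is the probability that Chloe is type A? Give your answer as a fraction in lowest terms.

1/2

Chloe's mother's ABO genotype from AO × AA: 1/2 AA, 1/2 AO.
Crossing each possibility with the father AB and summing P(type A): 1/2·1/2 + 1/2·1/2 = 1/2.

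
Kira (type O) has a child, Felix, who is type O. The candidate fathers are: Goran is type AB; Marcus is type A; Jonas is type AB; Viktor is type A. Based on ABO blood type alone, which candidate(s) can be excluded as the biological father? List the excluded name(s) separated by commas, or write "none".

Goran, Jonas

A candidate is excluded only if no genotype consistent with his phenotype could produce a type O child with a type O mother.
Goran (type AB): no genotype consistent with that phenotype can produce a type-O child with a type-O mother.
Jonas (type AB): no genotype consistent with that phenotype can produce a type-O child with a type-O mother.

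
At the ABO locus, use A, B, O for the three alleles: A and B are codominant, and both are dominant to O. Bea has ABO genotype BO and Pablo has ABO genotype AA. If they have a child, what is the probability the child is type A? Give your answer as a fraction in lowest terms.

1/2

ABO cross BO × AA → offspring phenotypes: 1/2 A, 1/2 AB.
So P(type A) = 1/2.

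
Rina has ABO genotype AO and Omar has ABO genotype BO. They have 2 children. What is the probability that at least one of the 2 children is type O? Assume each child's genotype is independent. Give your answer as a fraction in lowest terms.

7/16

ABO cross AO × BO → 1/4 O, 1/4 A, 1/4 B, 1/4 AB.
So P(type O) = 1/4 per child.
P(none) = (3/4)^2 = 9/16; P(at least one) = 1 − 9/16 = 7/16.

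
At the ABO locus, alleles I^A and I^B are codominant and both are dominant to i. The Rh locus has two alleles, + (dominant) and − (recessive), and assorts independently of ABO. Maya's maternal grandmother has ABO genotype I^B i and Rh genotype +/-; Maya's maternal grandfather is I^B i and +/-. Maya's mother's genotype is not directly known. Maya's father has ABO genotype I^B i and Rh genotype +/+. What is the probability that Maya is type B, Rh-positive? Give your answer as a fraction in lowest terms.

Maya's mother's ABO genotype from I^B i × I^B i: 1/4 I^B I^B, 1/2 I^B i, 1/4 i i.
Crossing each possibility with the father I^B i and summing P(type B): 1/4·1 + 1/2·3/4 + 1/4·1/2 = 3/4.
Similarly for Rh via the mother's Rh distribution: P(Rh+) = 1.
Independent loci: 3/4 × 1 = 3/4.

3/4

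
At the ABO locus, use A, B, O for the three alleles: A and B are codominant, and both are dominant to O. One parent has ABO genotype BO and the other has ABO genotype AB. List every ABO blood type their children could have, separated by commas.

A, B, AB

Gametes from BO × AB give offspring ABO genotypes AB, AO, BB, BO, i.e. phenotypes A, B, AB.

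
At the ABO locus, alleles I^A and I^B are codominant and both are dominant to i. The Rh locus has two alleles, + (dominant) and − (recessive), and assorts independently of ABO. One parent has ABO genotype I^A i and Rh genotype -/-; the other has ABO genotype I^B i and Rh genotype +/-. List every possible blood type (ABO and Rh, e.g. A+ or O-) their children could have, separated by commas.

O+, O-, A+, A-, B+, B-, AB+, AB-

Gametes from I^A i × I^B i give offspring ABO genotypes I^A I^B, I^A i, I^B i, i i, i.e. phenotypes O, A, B, AB.
Rh cross -/- × +/- → phenotypes Rh+, Rh-.
Combining independently: O+, O-, A+, A-, B+, B-, AB+, AB-.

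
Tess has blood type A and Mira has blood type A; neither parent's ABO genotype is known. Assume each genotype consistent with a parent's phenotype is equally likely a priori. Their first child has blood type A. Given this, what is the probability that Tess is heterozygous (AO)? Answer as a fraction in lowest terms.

Possible genotypes: Tess ∈ {AA, AO}; Mira ∈ {AA, AO}.
Weight each parental genotype pair by prior × P(type-A child):
  AA × AA: posterior weight 4/15.
  AA × AO: posterior weight 4/15.
  AO × AA: posterior weight 4/15.
  AO × AO: posterior weight 1/5.
Sum the posterior weight over pairs where Tess is AO: 7/15.

7/15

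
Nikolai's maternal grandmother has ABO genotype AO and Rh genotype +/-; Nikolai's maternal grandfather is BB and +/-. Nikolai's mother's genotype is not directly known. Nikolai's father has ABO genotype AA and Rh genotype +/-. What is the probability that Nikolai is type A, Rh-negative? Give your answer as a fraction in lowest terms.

1/8

Nikolai's mother's ABO genotype from AO × BB: 1/2 AB, 1/2 BO.
Crossing each possibility with the father AA and summing P(type A): 1/2·1/2 + 1/2·1/2 = 1/2.
Similarly for Rh via the mother's Rh distribution: P(Rh-) = 1/4.
Independent loci: 1/2 × 1/4 = 1/8.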